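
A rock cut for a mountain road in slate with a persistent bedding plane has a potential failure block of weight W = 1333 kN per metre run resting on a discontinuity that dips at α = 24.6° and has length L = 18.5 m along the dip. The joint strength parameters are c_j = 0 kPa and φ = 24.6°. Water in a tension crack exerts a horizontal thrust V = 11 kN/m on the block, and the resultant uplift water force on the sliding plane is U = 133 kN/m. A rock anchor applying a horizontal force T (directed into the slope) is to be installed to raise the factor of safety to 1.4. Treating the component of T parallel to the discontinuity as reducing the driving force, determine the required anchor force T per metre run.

Resolving forces along and normal to the sliding plane, with the horizontal anchor force T adding T·sinα to the effective normal force and T·cosα acting up the plane against the driving force:
FS = [c_jL + (W cosα − U − V sinα + T sinα) tanφ] / [W sinα + V cosα − T cosα]
Without the anchor: N' = 1074.4 kN/m, driving T_d = 564.9 kN/m, resisting R = 0·18.5 + 1074.4·tan24.6° = 491.9 kN/m, FS = 0.87.
Setting FS = 1.4 and solving for T:
1.4·(564.9 − T cos24.6°) = 491.9 + T sin24.6°·tan24.6°
T·(sin24.6°·tan24.6° + 1.4·cos24.6°) = 1.4·564.9 − 491.9
T·(0.4163·0.4578 + 1.4·0.9092) = 790.9 − 491.9 = 299.0
T·1.4635 = 299.0
T = 204.3 kN/m

T = 204 kN/m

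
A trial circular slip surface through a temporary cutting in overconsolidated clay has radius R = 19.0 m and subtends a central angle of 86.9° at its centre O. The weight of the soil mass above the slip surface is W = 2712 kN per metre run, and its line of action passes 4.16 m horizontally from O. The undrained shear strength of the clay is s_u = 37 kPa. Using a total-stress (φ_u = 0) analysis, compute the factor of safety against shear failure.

FS = 1.80

Taking moments about the centre O, the resisting moment is provided by the undrained shear strength acting along the arc:
Arc length L_a = R·θ = 19.0·(86.9°·π/180) = 19.0·1.5167 = 28.82 m
M_R = s_u·L_a·R = 37·28.82·19.0 = 20258.4 kN·m/m
M_D = W·d = 2712·4.16 = 11281.9 kN·m/m
FS = M_R / M_D = 20258.4 / 11281.9 = 1.796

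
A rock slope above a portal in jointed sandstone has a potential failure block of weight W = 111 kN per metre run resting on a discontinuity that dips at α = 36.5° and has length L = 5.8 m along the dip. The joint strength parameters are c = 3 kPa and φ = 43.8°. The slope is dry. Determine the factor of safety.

Resolving the block weight along and normal to the plane and applying the Mohr–Coulomb strength on the joint:
N' = W cosα = 111·cos36.5° = 89.2 kN/m
Driving force T = W sinα = 111·sin36.5° = 66.0 kN/m
Resisting force R = c·L + N'·tanφ = 3·5.8 + 89.2·tan43.8° = 17.4 + 85.6 = 103.0 kN/m
FS = R / T = 103.0 / 66.0 = 1.560

FS = 1.56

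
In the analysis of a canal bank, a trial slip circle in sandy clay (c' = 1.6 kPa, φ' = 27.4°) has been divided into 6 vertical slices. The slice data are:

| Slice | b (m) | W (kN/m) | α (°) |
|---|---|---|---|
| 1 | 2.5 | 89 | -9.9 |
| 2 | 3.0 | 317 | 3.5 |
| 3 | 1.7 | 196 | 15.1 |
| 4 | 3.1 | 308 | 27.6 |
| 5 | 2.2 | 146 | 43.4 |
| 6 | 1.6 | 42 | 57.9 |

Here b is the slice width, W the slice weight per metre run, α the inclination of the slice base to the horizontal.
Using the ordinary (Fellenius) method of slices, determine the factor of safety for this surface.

FS = 1.63

Ordinary method of slices: FS = Σ[c'·Δl_i + (W_i cosα_i)·tanφ'] / Σ W_i sinα_i, with Δl_i = b_i / cosα_i.
Slice 1: Δl = 2.5/cos(-9.9°) = 2.538 m; N'_1 = 89·cos(-9.9°) = 87.7; c'Δl = 4.06; W sinα = -15.3
Slice 2: Δl = 3.0/cos3.5° = 3.006 m; N'_2 = 317·cos3.5° = 316.4; c'Δl = 4.81; W sinα = 19.4
Slice 3: Δl = 1.7/cos15.1° = 1.761 m; N'_3 = 196·cos15.1° = 189.2; c'Δl = 2.82; W sinα = 51.1
Slice 4: Δl = 3.1/cos27.6° = 3.498 m; N'_4 = 308·cos27.6° = 273.0; c'Δl = 5.60; W sinα = 142.7
Slice 5: Δl = 2.2/cos43.4° = 3.028 m; N'_5 = 146·cos43.4° = 106.1; c'Δl = 4.84; W sinα = 100.3
Slice 6: Δl = 1.6/cos57.9° = 3.011 m; N'_6 = 42·cos57.9° = 22.3; c'Δl = 4.82; W sinα = 35.6
Σc'Δl = 26.9 kN/m; ΣN' = 994.7 kN/m; ΣW sinα = 333.7 kN/m
Resisting = 26.9 + 994.7·tan27.4° = 26.9 + 515.6 = 542.5 kN/m
FS = 542.5 / 333.7 = 1.626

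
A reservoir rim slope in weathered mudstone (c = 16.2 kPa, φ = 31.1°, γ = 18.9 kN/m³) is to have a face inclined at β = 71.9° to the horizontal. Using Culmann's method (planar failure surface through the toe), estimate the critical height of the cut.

Culmann's analysis gives the critical failure plane at α_cr = (β + φ)/2 = (71.9 + 31.1)/2 = 51.5°, and the critical height
H_c = (4c/γ) · sinβ cosφ / [1 − cos(β − φ)]
    = (4·16.2/18.9) · sin71.9°·cos31.1° / [1 − cos(40.8°)]
    = 3.429 · 0.9505·0.8563 / [1 − 0.7570]
    = 3.429 · 0.8139 / 0.2430
    = 11.48 m

H_c = 11.48 m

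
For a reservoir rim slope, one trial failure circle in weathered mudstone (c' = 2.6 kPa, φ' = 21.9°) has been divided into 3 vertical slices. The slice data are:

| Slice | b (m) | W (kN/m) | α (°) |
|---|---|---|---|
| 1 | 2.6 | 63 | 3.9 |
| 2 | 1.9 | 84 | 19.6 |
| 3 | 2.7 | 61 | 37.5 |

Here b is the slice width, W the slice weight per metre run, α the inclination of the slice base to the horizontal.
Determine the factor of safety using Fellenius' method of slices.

Ordinary method of slices: FS = Σ[c'·Δl_i + (W_i cosα_i)·tanφ'] / Σ W_i sinα_i, with Δl_i = b_i / cosα_i.
Slice 1: Δl = 2.6/cos3.9° = 2.606 m; N'_1 = 63·cos3.9° = 62.9; c'Δl = 6.78; W sinα = 4.3
Slice 2: Δl = 1.9/cos19.6° = 2.017 m; N'_2 = 84·cos19.6° = 79.1; c'Δl = 5.24; W sinα = 28.2
Slice 3: Δl = 2.7/cos37.5° = 3.403 m; N'_3 = 61·cos37.5° = 48.4; c'Δl = 8.85; W sinα = 37.1
Σc'Δl = 20.9 kN/m; ΣN' = 190.4 kN/m; ΣW sinα = 69.6 kN/m
Resisting = 20.9 + 190.4·tan21.9° = 20.9 + 76.5 = 97.4 kN/m
FS = 97.4 / 69.6 = 1.399

FS = 1.40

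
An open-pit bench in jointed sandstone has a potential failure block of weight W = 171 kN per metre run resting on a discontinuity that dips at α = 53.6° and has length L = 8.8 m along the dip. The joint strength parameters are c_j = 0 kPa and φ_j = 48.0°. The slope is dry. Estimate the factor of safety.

Resolving the block weight along and normal to the plane and applying the Mohr–Coulomb strength on the joint:
N' = W cosα = 171·cos53.6° = 101.5 kN/m
Driving force T = W sinα = 171·sin53.6° = 137.6 kN/m
Resisting force R = c_j·L + N'·tanφ_j = 0·8.8 + 101.5·tan48.0° = 0.0 + 112.7 = 112.7 kN/m
FS = R / T = 112.7 / 137.6 = 0.819

FS = 0.82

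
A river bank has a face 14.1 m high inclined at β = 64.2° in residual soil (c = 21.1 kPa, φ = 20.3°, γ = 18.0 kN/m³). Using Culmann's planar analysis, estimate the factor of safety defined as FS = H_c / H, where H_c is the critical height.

FS = 1.00

H_c = (4c/γ) · sinβ cosφ / [1 − cos(β − φ)]
    = (4·21.1/18.0) · sin64.2°·cos20.3° / [1 − cos43.9°]
    = 4.689 · 0.8444 / 0.2794 = 14.17 m
FS = H_c / H = 14.17 / 14.1 = 1.005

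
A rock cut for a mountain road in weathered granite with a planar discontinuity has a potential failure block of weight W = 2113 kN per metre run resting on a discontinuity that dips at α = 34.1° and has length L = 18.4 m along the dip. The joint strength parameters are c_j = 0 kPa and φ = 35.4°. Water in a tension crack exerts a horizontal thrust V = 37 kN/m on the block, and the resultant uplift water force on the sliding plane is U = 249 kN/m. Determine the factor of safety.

Resolving the block weight along and normal to the plane and applying the Mohr–Coulomb strength on the joint:
N' = W cosα − U − V sinα = 2113·cos34.1° − 249 − 37·sin34.1° = 1479.9 kN/m
Driving force T = W sinα + V cosα = 2113·sin34.1° + 37·cos34.1° = 1215.3 kN/m
Resisting force R = c_j·L + N'·tanφ = 0·18.4 + 1479.9·tan35.4° = 0.0 + 1051.7 = 1051.7 kN/m
FS = R / T = 1051.7 / 1215.3 = 0.865

FS = 0.87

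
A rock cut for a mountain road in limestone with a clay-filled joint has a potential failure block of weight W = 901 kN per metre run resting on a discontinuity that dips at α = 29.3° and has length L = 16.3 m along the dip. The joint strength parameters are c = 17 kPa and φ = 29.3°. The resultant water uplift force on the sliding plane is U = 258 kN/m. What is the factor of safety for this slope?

Resolving the block weight along and normal to the plane and applying the Mohr–Coulomb strength on the joint:
N' = W cosα − U = 901·cos29.3° − 258 = 527.7 kN/m
Driving force T = W sinα = 901·sin29.3° = 440.9 kN/m
Resisting force R = c·L + N'·tanφ = 17·16.3 + 527.7·tan29.3° = 277.1 + 296.2 = 573.3 kN/m
FS = R / T = 573.3 / 440.9 = 1.300

FS = 1.30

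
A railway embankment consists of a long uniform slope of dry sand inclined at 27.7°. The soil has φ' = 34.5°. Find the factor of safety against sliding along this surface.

FS = 1.31

For a dry cohesionless infinite slope the factor of safety is FS = tanφ' / tanβ.
FS = tan34.5° / tan27.7° = 0.6873 / 0.5250 = 1.309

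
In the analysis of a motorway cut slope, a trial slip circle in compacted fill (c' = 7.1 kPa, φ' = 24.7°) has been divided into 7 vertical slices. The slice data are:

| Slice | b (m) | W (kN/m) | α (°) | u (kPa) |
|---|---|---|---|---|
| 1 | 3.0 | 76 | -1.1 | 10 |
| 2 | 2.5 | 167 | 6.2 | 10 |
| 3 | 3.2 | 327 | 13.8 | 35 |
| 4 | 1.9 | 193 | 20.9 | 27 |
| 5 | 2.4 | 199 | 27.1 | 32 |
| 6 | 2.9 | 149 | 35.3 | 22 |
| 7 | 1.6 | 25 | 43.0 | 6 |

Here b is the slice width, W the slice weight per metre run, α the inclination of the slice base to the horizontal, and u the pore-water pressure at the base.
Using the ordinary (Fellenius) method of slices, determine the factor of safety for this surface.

FS = 1.23

Ordinary method of slices: FS = Σ[c'·Δl_i + (W_i cosα_i − u_i·Δl_i)·tanφ'] / Σ W_i sinα_i, with Δl_i = b_i / cosα_i.
Slice 1: Δl = 3.0/cos(-1.1°) = 3.001 m; N'_1 = 76·cos(-1.1°) − 10·3.001 = 46.0; c'Δl = 21.30; W sinα = -1.5
Slice 2: Δl = 2.5/cos6.2° = 2.515 m; N'_2 = 167·cos6.2° − 10·2.515 = 140.9; c'Δl = 17.85; W sinα = 18.0
Slice 3: Δl = 3.2/cos13.8° = 3.295 m; N'_3 = 327·cos13.8° − 35·3.295 = 202.2; c'Δl = 23.40; W sinα = 78.0
Slice 4: Δl = 1.9/cos20.9° = 2.034 m; N'_4 = 193·cos20.9° − 27·2.034 = 125.4; c'Δl = 14.44; W sinα = 68.9
Slice 5: Δl = 2.4/cos27.1° = 2.696 m; N'_5 = 199·cos27.1° − 32·2.696 = 90.9; c'Δl = 19.14; W sinα = 90.7
Slice 6: Δl = 2.9/cos35.3° = 3.553 m; N'_6 = 149·cos35.3° − 22·3.553 = 43.4; c'Δl = 25.23; W sinα = 86.1
Slice 7: Δl = 1.6/cos43.0° = 2.188 m; N'_7 = 25·cos43.0° − 6·2.188 = 5.2; c'Δl = 15.53; W sinα = 17.0
Σc'Δl = 136.9 kN/m; ΣN' = 653.9 kN/m; ΣW sinα = 357.2 kN/m
Resisting = 136.9 + 653.9·tan24.7° = 136.9 + 300.8 = 437.7 kN/m
FS = 437.7 / 357.2 = 1.225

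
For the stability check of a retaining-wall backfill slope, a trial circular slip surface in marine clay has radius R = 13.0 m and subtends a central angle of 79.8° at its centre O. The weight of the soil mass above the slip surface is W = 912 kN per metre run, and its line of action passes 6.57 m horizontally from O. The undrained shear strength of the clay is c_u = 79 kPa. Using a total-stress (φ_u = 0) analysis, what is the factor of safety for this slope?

Taking moments about the centre O, the resisting moment is provided by the undrained shear strength acting along the arc:
Arc length L_a = R·θ = 13.0·(79.8°·π/180) = 13.0·1.3928 = 18.11 m
M_R = c_u·L_a·R = 79·18.11·13.0 = 18594.9 kN·m/m
M_D = W·d = 912·6.57 = 5991.8 kN·m/m
FS = M_R / M_D = 18594.9 / 5991.8 = 3.103

FS = 3.10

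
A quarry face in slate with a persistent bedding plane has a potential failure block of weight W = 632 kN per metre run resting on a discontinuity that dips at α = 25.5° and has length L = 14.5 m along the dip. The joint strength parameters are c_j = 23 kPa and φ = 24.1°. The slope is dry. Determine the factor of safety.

Resolving the block weight along and normal to the plane and applying the Mohr–Coulomb strength on the joint:
N' = W cosα = 632·cos25.5° = 570.4 kN/m
Driving force T = W sinα = 632·sin25.5° = 272.1 kN/m
Resisting force R = c_j·L + N'·tanφ = 23·14.5 + 570.4·tan24.1° = 333.5 + 255.2 = 588.7 kN/m
FS = R / T = 588.7 / 272.1 = 2.164

FS = 2.16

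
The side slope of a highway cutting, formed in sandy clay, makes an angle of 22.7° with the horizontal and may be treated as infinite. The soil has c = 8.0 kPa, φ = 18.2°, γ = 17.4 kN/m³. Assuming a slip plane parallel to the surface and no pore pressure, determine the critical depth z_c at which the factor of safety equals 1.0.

Setting FS = 1.00 in FS = [c + γz cos²β tanφ] / [γz sinβ cosβ] and solving for z:
z = c / [γ cosβ (FS·sinβ − cosβ·tanφ)]
  = 8.0 / [17.4·cos22.7°·(1.00·sin22.7° − cos22.7°·tan18.2°)]
  = 8.0 / [17.4·0.9225·(1.00·0.3859 − 0.9225·0.3288)]
  = 8.0 / 1.3258 = 6.034 m

z_c = 6.03 m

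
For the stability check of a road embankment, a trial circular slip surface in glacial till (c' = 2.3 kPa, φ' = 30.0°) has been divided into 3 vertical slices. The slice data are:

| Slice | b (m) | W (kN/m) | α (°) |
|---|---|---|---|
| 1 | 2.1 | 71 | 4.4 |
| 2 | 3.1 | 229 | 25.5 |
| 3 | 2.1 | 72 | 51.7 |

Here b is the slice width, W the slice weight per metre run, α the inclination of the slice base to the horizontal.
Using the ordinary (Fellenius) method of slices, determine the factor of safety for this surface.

Ordinary method of slices: FS = Σ[c'·Δl_i + (W_i cosα_i)·tanφ'] / Σ W_i sinα_i, with Δl_i = b_i / cosα_i.
Slice 1: Δl = 2.1/cos4.4° = 2.106 m; N'_1 = 71·cos4.4° = 70.8; c'Δl = 4.84; W sinα = 5.4
Slice 2: Δl = 3.1/cos25.5° = 3.435 m; N'_2 = 229·cos25.5° = 206.7; c'Δl = 7.90; W sinα = 98.6
Slice 3: Δl = 2.1/cos51.7° = 3.388 m; N'_3 = 72·cos51.7° = 44.6; c'Δl = 7.79; W sinα = 56.5
Σc'Δl = 20.5 kN/m; ΣN' = 322.1 kN/m; ΣW sinα = 160.5 kN/m
Resisting = 20.5 + 322.1·tan30.0° = 20.5 + 186.0 = 206.5 kN/m
FS = 206.5 / 160.5 = 1.286

FS = 1.29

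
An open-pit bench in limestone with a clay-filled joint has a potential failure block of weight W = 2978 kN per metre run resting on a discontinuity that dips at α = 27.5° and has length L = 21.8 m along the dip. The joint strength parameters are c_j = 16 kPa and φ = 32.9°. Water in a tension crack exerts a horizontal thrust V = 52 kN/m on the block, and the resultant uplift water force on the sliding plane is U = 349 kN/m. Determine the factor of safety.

Resolving the block weight along and normal to the plane and applying the Mohr–Coulomb strength on the joint:
N' = W cosα − U − V sinα = 2978·cos27.5° − 349 − 52·sin27.5° = 2268.5 kN/m
Driving force T = W sinα + V cosα = 2978·sin27.5° + 52·cos27.5° = 1421.2 kN/m
Resisting force R = c_j·L + N'·tanφ = 16·21.8 + 2268.5·tan32.9° = 348.8 + 1467.6 = 1816.4 kN/m
FS = R / T = 1816.4 / 1421.2 = 1.278

FS = 1.28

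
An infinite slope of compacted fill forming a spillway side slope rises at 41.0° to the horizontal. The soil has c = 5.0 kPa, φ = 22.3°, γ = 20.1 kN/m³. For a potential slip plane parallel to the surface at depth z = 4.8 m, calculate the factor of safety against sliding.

For an infinite slope with a slip plane parallel to the surface (no pore pressure): FS = [c + γz cos²β tanφ] / [γz sinβ cosβ].
γz = 20.1·4.8 = 96.48 kN/m²
Numerator = 5.0 + 96.48·cos²41.0°·tan22.3° = 5.0 + 96.48·0.5696·0.4101 = 27.538 kPa
Denominator = 96.48·sin41.0°·cos41.0° = 96.48·0.6561·0.7547 = 47.771 kPa
FS = 27.538 / 47.771 = 0.576

FS = 0.58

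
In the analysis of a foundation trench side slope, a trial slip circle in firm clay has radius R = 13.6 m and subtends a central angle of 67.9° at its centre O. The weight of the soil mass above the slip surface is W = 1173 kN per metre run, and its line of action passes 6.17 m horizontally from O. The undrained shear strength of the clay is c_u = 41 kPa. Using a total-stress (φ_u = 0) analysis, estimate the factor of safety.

FS = 1.24

Taking moments about the centre O, the resisting moment is provided by the undrained shear strength acting along the arc:
Arc length L_a = R·θ = 13.6·(67.9°·π/180) = 13.6·1.1851 = 16.12 m
M_R = c_u·L_a·R = 41·16.12·13.6 = 8986.9 kN·m/m
M_D = W·d = 1173·6.17 = 7237.4 kN·m/m
FS = M_R / M_D = 8986.9 / 7237.4 = 1.242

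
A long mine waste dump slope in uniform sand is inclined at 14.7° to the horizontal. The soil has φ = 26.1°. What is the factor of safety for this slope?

FS = 1.87

For a dry cohesionless infinite slope the factor of safety is FS = tanφ / tanβ.
FS = tan26.1° / tan14.7° = 0.4899 / 0.2623 = 1.867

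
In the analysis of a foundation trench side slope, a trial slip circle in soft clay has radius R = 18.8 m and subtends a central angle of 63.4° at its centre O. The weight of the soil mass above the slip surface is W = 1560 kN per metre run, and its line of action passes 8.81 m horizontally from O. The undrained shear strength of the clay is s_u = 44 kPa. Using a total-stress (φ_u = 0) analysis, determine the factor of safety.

FS = 1.25

Taking moments about the centre O, the resisting moment is provided by the undrained shear strength acting along the arc:
Arc length L_a = R·θ = 18.8·(63.4°·π/180) = 18.8·1.1065 = 20.80 m
M_R = s_u·L_a·R = 44·20.80·18.8 = 17208.2 kN·m/m
M_D = W·d = 1560·8.81 = 13743.6 kN·m/m
FS = M_R / M_D = 17208.2 / 13743.6 = 1.252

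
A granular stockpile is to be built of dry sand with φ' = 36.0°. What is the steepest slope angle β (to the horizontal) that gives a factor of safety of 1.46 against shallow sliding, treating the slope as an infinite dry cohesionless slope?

For an infinite dry cohesionless slope FS = tanφ'/tanβ, so tanβ = tanφ' / FS.
tanβ = tan36.0° / 1.46 = 0.7265 / 1.46 = 0.4976
β = arctan(0.4976) = 26.46°

β = 26.5°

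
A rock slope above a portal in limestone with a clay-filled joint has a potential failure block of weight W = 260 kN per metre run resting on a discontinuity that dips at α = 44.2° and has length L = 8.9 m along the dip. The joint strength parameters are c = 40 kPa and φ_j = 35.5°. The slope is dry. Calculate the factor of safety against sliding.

FS = 2.70

Resolving the block weight along and normal to the plane and applying the Mohr–Coulomb strength on the joint:
N' = W cosα = 260·cos44.2° = 186.4 kN/m
Driving force T = W sinα = 260·sin44.2° = 181.3 kN/m
Resisting force R = c·L + N'·tanφ_j = 40·8.9 + 186.4·tan35.5° = 356.0 + 133.0 = 489.0 kN/m
FS = R / T = 489.0 / 181.3 = 2.697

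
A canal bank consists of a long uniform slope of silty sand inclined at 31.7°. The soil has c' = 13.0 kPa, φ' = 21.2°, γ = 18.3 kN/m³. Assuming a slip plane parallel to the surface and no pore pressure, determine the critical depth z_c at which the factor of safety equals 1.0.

Setting FS = 1.00 in FS = [c' + γz cos²β tanφ'] / [γz sinβ cosβ] and solving for z:
z = c' / [γ cosβ (FS·sinβ − cosβ·tanφ')]
  = 13.0 / [18.3·cos31.7°·(1.00·sin31.7° − cos31.7°·tan21.2°)]
  = 13.0 / [18.3·0.8508·(1.00·0.5255 − 0.8508·0.3879)]
  = 13.0 / 3.0433 = 4.272 m

z_c = 4.27 m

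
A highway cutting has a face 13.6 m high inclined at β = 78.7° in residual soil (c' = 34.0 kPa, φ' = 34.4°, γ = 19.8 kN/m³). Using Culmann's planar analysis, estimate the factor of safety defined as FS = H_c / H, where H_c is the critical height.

FS = 1.44

H_c = (4c'/γ) · sinβ cosφ' / [1 − cos(β − φ')]
    = (4·34.0/19.8) · sin78.7°·cos34.4° / [1 − cos44.3°]
    = 6.869 · 0.8091 / 0.2843 = 19.55 m
FS = H_c / H = 19.55 / 13.6 = 1.437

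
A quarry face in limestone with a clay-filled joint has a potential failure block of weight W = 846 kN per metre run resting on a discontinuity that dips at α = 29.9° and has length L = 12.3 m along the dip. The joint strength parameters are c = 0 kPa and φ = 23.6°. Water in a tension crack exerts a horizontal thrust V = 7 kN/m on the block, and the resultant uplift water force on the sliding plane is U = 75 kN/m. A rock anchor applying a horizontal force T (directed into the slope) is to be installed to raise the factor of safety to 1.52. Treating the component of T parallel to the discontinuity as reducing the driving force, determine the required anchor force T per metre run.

T = 237 kN/m

Resolving forces along and normal to the sliding plane, with the horizontal anchor force T adding T·sinα to the effective normal force and T·cosα acting up the plane against the driving force:
FS = [cL + (W cosα − U − V sinα + T sinα) tanφ] / [W sinα + V cosα − T cosα]
Without the anchor: N' = 654.9 kN/m, driving T_d = 427.8 kN/m, resisting R = 0·12.3 + 654.9·tan23.6° = 286.1 kN/m, FS = 0.67.
Setting FS = 1.52 and solving for T:
1.52·(427.8 − T cos29.9°) = 286.1 + T sin29.9°·tan23.6°
T·(sin29.9°·tan23.6° + 1.52·cos29.9°) = 1.52·427.8 − 286.1
T·(0.4985·0.4369 + 1.52·0.8669) = 650.2 − 286.1 = 364.1
T·1.5355 = 364.1
T = 237.1 kN/m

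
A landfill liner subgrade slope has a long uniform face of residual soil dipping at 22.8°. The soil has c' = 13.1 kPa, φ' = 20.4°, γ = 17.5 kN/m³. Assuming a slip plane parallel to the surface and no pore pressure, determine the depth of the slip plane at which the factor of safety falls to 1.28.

z = 5.30 m

Setting FS = 1.28 in FS = [c' + γz cos²β tanφ'] / [γz sinβ cosβ] and solving for z:
z = c' / [γ cosβ (FS·sinβ − cosβ·tanφ')]
  = 13.1 / [17.5·cos22.8°·(1.28·sin22.8° − cos22.8°·tan20.4°)]
  = 13.1 / [17.5·0.9219·(1.28·0.3875 − 0.9219·0.3719)]
  = 13.1 / 2.4712 = 5.301 m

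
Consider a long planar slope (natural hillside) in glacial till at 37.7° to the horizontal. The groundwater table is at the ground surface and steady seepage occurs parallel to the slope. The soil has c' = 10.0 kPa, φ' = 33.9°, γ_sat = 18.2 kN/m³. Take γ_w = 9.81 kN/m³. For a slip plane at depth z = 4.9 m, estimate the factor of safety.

With seepage parallel to the slope and the water table at the surface, the effective normal stress on the slip plane uses the buoyant unit weight γ' = γ_sat − γ_w while the driving shear stress uses γ_sat:
FS = [c' + γ' z cos²β tanφ'] / [γ_sat z sinβ cosβ]
γ' = 18.2 − 9.81 = 8.39 kN/m³
Numerator = 10.0 + 8.39·4.9·cos²37.7°·tan33.9° = 10.0 + 8.39·4.9·0.6260·0.6720 = 27.294 kPa
Denominator = 18.2·4.9·sin37.7°·cos37.7° = 18.2·4.9·0.6115·0.7912 = 43.150 kPa
FS = 27.294 / 43.150 = 0.633

FS = 0.63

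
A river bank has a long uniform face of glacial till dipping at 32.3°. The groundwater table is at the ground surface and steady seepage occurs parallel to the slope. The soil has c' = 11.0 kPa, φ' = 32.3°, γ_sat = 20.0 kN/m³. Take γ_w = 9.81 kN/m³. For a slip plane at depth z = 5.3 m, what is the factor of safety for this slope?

With seepage parallel to the slope and the water table at the surface, the effective normal stress on the slip plane uses the buoyant unit weight γ' = γ_sat − γ_w while the driving shear stress uses γ_sat:
FS = [c' + γ' z cos²β tanφ'] / [γ_sat z sinβ cosβ]
γ' = 20.0 − 9.81 = 10.19 kN/m³
Numerator = 11.0 + 10.19·5.3·cos²32.3°·tan32.3° = 11.0 + 10.19·5.3·0.7145·0.6322 = 35.393 kPa
Denominator = 20.0·5.3·sin32.3°·cos32.3° = 20.0·5.3·0.5344·0.8453 = 47.877 kPa
FS = 35.393 / 47.877 = 0.739

FS = 0.74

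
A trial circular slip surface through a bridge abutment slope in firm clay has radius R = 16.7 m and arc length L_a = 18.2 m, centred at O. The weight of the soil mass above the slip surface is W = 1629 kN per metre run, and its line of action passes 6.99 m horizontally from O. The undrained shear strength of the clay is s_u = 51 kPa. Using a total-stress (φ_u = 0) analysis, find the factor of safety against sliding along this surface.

FS = 1.36

Taking moments about the centre O, the resisting moment is provided by the undrained shear strength acting along the arc:
M_R = s_u·L_a·R = 51·18.20·16.7 = 15500.9 kN·m/m
M_D = W·d = 1629·6.99 = 11386.7 kN·m/m
FS = M_R / M_D = 15500.9 / 11386.7 = 1.361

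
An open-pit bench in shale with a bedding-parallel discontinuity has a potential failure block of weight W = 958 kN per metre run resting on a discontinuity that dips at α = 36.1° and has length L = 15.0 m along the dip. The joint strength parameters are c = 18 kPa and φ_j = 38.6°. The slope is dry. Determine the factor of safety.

FS = 1.57

Resolving the block weight along and normal to the plane and applying the Mohr–Coulomb strength on the joint:
N' = W cosα = 958·cos36.1° = 774.1 kN/m
Driving force T = W sinα = 958·sin36.1° = 564.5 kN/m
Resisting force R = c·L + N'·tanφ_j = 18·15.0 + 774.1·tan38.6° = 270.0 + 617.9 = 887.9 kN/m
FS = R / T = 887.9 / 564.5 = 1.573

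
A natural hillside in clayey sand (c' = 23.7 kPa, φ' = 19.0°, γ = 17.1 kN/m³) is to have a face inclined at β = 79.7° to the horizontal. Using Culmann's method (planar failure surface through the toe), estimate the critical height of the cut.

H_c = 10.10 m

Culmann's analysis gives the critical failure plane at α_cr = (β + φ')/2 = (79.7 + 19.0)/2 = 49.4°, and the critical height
H_c = (4c'/γ) · sinβ cosφ' / [1 − cos(β − φ')]
    = (4·23.7/17.1) · sin79.7°·cos19.0° / [1 − cos(60.7°)]
    = 5.544 · 0.9839·0.9455 / [1 − 0.4894]
    = 5.544 · 0.9303 / 0.5106
    = 10.10 m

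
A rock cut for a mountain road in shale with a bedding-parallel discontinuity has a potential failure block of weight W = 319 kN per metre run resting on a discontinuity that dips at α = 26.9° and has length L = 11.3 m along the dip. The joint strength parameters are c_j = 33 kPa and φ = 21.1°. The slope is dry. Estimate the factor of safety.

FS = 3.34

Resolving the block weight along and normal to the plane and applying the Mohr–Coulomb strength on the joint:
N' = W cosα = 319·cos26.9° = 284.5 kN/m
Driving force T = W sinα = 319·sin26.9° = 144.3 kN/m
Resisting force R = c_j·L + N'·tanφ = 33·11.3 + 284.5·tan21.1° = 372.9 + 109.8 = 482.7 kN/m
FS = R / T = 482.7 / 144.3 = 3.344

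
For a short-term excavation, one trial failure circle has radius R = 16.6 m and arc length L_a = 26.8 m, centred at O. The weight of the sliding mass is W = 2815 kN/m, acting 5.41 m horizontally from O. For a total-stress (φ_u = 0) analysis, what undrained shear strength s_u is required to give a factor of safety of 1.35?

FS = s_u·L_a·R / (W·d), so s_u = FS·W·d / (L_a·R).
s_u = 1.35·2815·5.41 / (26.80·16.6) = 20559.4 / 444.88 = 46.21 kPa

s_u = 46.2 kPa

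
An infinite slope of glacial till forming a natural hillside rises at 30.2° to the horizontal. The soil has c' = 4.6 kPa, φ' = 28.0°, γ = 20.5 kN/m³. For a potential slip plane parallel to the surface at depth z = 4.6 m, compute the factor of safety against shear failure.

FS = 1.03

For an infinite slope with a slip plane parallel to the surface (no pore pressure): FS = [c' + γz cos²β tanφ'] / [γz sinβ cosβ].
γz = 20.5·4.6 = 94.30 kN/m²
Numerator = 4.6 + 94.30·cos²30.2°·tan28.0° = 4.6 + 94.30·0.7470·0.5317 = 42.053 kPa
Denominator = 94.30·sin30.2°·cos30.2° = 94.30·0.5030·0.8643 = 40.997 kPa
FS = 42.053 / 40.997 = 1.026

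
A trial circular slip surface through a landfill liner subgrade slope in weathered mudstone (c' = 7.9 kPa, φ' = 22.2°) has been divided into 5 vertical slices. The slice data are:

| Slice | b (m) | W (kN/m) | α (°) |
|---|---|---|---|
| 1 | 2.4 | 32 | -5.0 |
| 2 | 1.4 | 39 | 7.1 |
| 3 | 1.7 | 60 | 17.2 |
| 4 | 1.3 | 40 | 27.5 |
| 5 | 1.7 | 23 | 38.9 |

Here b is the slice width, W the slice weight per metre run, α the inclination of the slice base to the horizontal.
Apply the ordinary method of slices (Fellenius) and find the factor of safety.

FS = 2.79

Ordinary method of slices: FS = Σ[c'·Δl_i + (W_i cosα_i)·tanφ'] / Σ W_i sinα_i, with Δl_i = b_i / cosα_i.
Slice 1: Δl = 2.4/cos(-5.0°) = 2.409 m; N'_1 = 32·cos(-5.0°) = 31.9; c'Δl = 19.03; W sinα = -2.8
Slice 2: Δl = 1.4/cos7.1° = 1.411 m; N'_2 = 39·cos7.1° = 38.7; c'Δl = 11.15; W sinα = 4.8
Slice 3: Δl = 1.7/cos17.2° = 1.780 m; N'_3 = 60·cos17.2° = 57.3; c'Δl = 14.06; W sinα = 17.7
Slice 4: Δl = 1.3/cos27.5° = 1.466 m; N'_4 = 40·cos27.5° = 35.5; c'Δl = 11.58; W sinα = 18.5
Slice 5: Δl = 1.7/cos38.9° = 2.184 m; N'_5 = 23·cos38.9° = 17.9; c'Δl = 17.26; W sinα = 14.4
Σc'Δl = 73.1 kN/m; ΣN' = 181.3 kN/m; ΣW sinα = 52.7 kN/m
Resisting = 73.1 + 181.3·tan22.2° = 73.1 + 74.0 = 147.0 kN/m
FS = 147.0 / 52.7 = 2.791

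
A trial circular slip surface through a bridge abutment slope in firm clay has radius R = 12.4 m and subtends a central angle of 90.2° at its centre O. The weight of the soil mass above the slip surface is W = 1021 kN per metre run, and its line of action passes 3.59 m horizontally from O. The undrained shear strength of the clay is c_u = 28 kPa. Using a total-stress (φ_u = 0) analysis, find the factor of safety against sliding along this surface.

Taking moments about the centre O, the resisting moment is provided by the undrained shear strength acting along the arc:
Arc length L_a = R·θ = 12.4·(90.2°·π/180) = 12.4·1.5743 = 19.52 m
M_R = c_u·L_a·R = 28·19.52·12.4 = 6777.7 kN·m/m
M_D = W·d = 1021·3.59 = 3665.4 kN·m/m
FS = M_R / M_D = 6777.7 / 3665.4 = 1.849

FS = 1.85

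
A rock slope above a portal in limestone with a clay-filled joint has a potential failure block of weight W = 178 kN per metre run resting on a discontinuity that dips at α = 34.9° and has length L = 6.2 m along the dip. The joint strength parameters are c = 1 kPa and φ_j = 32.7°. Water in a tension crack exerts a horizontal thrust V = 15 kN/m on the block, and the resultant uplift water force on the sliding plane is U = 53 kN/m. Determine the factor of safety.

FS = 0.53

Resolving the block weight along and normal to the plane and applying the Mohr–Coulomb strength on the joint:
N' = W cosα − U − V sinα = 178·cos34.9° − 53 − 15·sin34.9° = 84.4 kN/m
Driving force T = W sinα + V cosα = 178·sin34.9° + 15·cos34.9° = 114.1 kN/m
Resisting force R = c·L + N'·tanφ_j = 1·6.2 + 84.4·tan32.7° = 6.2 + 54.2 = 60.4 kN/m
FS = R / T = 60.4 / 114.1 = 0.529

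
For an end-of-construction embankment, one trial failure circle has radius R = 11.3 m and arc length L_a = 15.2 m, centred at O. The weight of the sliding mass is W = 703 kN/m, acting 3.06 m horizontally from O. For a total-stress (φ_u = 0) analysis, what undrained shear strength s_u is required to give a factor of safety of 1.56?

FS = s_u·L_a·R / (W·d), so s_u = FS·W·d / (L_a·R).
s_u = 1.56·703·3.06 / (15.20·11.3) = 3355.8 / 171.76 = 19.54 kPa

s_u = 19.5 kPa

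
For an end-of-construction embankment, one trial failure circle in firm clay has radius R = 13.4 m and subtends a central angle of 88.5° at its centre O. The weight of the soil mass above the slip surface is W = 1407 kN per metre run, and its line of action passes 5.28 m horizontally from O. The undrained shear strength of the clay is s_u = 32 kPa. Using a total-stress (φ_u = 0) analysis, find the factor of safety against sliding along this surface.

Taking moments about the centre O, the resisting moment is provided by the undrained shear strength acting along the arc:
Arc length L_a = R·θ = 13.4·(88.5°·π/180) = 13.4·1.5446 = 20.70 m
M_R = s_u·L_a·R = 32·20.70·13.4 = 8875.2 kN·m/m
M_D = W·d = 1407·5.28 = 7429.0 kN·m/m
FS = M_R / M_D = 8875.2 / 7429.0 = 1.195

FS = 1.19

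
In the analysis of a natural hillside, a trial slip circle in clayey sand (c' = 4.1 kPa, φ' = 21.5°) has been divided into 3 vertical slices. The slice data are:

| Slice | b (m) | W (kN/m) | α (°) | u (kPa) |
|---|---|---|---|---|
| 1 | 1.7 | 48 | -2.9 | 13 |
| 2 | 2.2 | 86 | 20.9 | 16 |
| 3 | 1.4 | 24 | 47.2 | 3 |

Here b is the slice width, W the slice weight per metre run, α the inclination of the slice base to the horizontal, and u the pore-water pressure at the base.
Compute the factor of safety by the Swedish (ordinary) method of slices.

Ordinary method of slices: FS = Σ[c'·Δl_i + (W_i cosα_i − u_i·Δl_i)·tanφ'] / Σ W_i sinα_i, with Δl_i = b_i / cosα_i.
Slice 1: Δl = 1.7/cos(-2.9°) = 1.702 m; N'_1 = 48·cos(-2.9°) − 13·1.702 = 25.8; c'Δl = 6.98; W sinα = -2.4
Slice 2: Δl = 2.2/cos20.9° = 2.355 m; N'_2 = 86·cos20.9° − 16·2.355 = 42.7; c'Δl = 9.66; W sinα = 30.7
Slice 3: Δl = 1.4/cos47.2° = 2.061 m; N'_3 = 24·cos47.2° − 3·2.061 = 10.1; c'Δl = 8.45; W sinα = 17.6
Σc'Δl = 25.1 kN/m; ΣN' = 78.6 kN/m; ΣW sinα = 45.9 kN/m
Resisting = 25.1 + 78.6·tan21.5° = 25.1 + 31.0 = 56.0 kN/m
FS = 56.0 / 45.9 = 1.222

FS = 1.22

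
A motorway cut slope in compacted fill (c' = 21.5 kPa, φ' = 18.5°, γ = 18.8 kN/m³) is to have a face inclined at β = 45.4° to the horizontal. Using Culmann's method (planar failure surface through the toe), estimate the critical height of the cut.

H_c = 28.55 m

Culmann's analysis gives the critical failure plane at α_cr = (β + φ')/2 = (45.4 + 18.5)/2 = 31.9°, and the critical height
H_c = (4c'/γ) · sinβ cosφ' / [1 − cos(β − φ')]
    = (4·21.5/18.8) · sin45.4°·cos18.5° / [1 − cos(26.9°)]
    = 4.574 · 0.7120·0.9483 / [1 − 0.8918]
    = 4.574 · 0.6752 / 0.1082
    = 28.55 m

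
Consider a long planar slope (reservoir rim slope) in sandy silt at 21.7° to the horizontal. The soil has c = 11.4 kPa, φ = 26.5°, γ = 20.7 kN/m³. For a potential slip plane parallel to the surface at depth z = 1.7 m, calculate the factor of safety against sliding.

For an infinite slope with a slip plane parallel to the surface (no pore pressure): FS = [c + γz cos²β tanφ] / [γz sinβ cosβ].
γz = 20.7·1.7 = 35.19 kN/m²
Numerator = 11.4 + 35.19·cos²21.7°·tan26.5° = 11.4 + 35.19·0.8633·0.4986 = 26.546 kPa
Denominator = 35.19·sin21.7°·cos21.7° = 35.19·0.3697·0.9291 = 12.089 kPa
FS = 26.546 / 12.089 = 2.196

FS = 2.20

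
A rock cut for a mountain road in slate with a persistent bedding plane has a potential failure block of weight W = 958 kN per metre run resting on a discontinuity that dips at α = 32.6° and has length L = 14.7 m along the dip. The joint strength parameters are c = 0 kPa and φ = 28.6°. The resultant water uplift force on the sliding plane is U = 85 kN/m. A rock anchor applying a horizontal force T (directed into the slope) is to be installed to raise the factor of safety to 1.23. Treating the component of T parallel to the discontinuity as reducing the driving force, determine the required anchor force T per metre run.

T = 181 kN/m

Resolving forces along and normal to the sliding plane, with the horizontal anchor force T adding T·sinα to the effective normal force and T·cosα acting up the plane against the driving force:
FS = [cL + (W cosα − U + T sinα) tanφ] / [W sinα − T cosα]
Without the anchor: N' = 722.1 kN/m, driving T_d = 516.1 kN/m, resisting R = 0·14.7 + 722.1·tan28.6° = 393.7 kN/m, FS = 0.76.
Setting FS = 1.23 and solving for T:
1.23·(516.1 − T cos32.6°) = 393.7 + T sin32.6°·tan28.6°
T·(sin32.6°·tan28.6° + 1.23·cos32.6°) = 1.23·516.1 − 393.7
T·(0.5388·0.5452 + 1.23·0.8425) = 634.9 − 393.7 = 241.2
T·1.3300 = 241.2
T = 181.3 kN/m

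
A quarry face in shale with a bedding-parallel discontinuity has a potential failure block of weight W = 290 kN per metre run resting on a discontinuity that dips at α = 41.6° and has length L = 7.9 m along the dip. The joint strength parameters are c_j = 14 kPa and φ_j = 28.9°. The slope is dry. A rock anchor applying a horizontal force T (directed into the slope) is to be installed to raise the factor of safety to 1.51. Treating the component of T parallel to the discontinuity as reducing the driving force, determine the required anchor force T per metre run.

Resolving forces along and normal to the sliding plane, with the horizontal anchor force T adding T·sinα to the effective normal force and T·cosα acting up the plane against the driving force:
FS = [c_jL + (W cosα + T sinα) tanφ_j] / [W sinα − T cosα]
Without the anchor: N' = 216.9 kN/m, driving T_d = 192.5 kN/m, resisting R = 14·7.9 + 216.9·tan28.9° = 230.3 kN/m, FS = 1.20.
Setting FS = 1.51 and solving for T:
1.51·(192.5 − T cos41.6°) = 230.3 + T sin41.6°·tan28.9°
T·(sin41.6°·tan28.9° + 1.51·cos41.6°) = 1.51·192.5 − 230.3
T·(0.6639·0.5520 + 1.51·0.7478) = 290.7 − 230.3 = 60.4
T·1.4957 = 60.4
T = 40.4 kN/m

T = 40 kN/m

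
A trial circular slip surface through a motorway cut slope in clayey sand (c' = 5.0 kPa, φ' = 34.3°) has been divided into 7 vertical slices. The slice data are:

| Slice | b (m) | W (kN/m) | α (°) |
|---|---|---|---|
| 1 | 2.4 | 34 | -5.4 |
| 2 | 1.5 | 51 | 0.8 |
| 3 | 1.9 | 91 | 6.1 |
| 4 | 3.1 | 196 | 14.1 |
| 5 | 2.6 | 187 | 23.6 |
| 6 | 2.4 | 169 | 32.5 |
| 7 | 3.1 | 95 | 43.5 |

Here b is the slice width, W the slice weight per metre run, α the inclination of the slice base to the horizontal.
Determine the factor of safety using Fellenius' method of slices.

Ordinary method of slices: FS = Σ[c'·Δl_i + (W_i cosα_i)·tanφ'] / Σ W_i sinα_i, with Δl_i = b_i / cosα_i.
Slice 1: Δl = 2.4/cos(-5.4°) = 2.411 m; N'_1 = 34·cos(-5.4°) = 33.8; c'Δl = 12.05; W sinα = -3.2
Slice 2: Δl = 1.5/cos0.8° = 1.500 m; N'_2 = 51·cos0.8° = 51.0; c'Δl = 7.50; W sinα = 0.7
Slice 3: Δl = 1.9/cos6.1° = 1.911 m; N'_3 = 91·cos6.1° = 90.5; c'Δl = 9.55; W sinα = 9.7
Slice 4: Δl = 3.1/cos14.1° = 3.196 m; N'_4 = 196·cos14.1° = 190.1; c'Δl = 15.98; W sinα = 47.7
Slice 5: Δl = 2.6/cos23.6° = 2.837 m; N'_5 = 187·cos23.6° = 171.4; c'Δl = 14.19; W sinα = 74.9
Slice 6: Δl = 2.4/cos32.5° = 2.846 m; N'_6 = 169·cos32.5° = 142.5; c'Δl = 14.23; W sinα = 90.8
Slice 7: Δl = 3.1/cos43.5° = 4.274 m; N'_7 = 95·cos43.5° = 68.9; c'Δl = 21.37; W sinα = 65.4
Σc'Δl = 94.9 kN/m; ΣN' = 748.2 kN/m; ΣW sinα = 286.0 kN/m
Resisting = 94.9 + 748.2·tan34.3° = 94.9 + 510.4 = 605.3 kN/m
FS = 605.3 / 286.0 = 2.116

FS = 2.12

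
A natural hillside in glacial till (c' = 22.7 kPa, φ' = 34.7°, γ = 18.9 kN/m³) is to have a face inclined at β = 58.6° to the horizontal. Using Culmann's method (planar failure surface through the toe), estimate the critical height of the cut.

H_c = 39.32 m

Culmann's analysis gives the critical failure plane at α_cr = (β + φ')/2 = (58.6 + 34.7)/2 = 46.7°, and the critical height
H_c = (4c'/γ) · sinβ cosφ' / [1 − cos(β − φ')]
    = (4·22.7/18.9) · sin58.6°·cos34.7° / [1 − cos(23.9°)]
    = 4.804 · 0.8536·0.8221 / [1 − 0.9143]
    = 4.804 · 0.7017 / 0.0857
    = 39.32 m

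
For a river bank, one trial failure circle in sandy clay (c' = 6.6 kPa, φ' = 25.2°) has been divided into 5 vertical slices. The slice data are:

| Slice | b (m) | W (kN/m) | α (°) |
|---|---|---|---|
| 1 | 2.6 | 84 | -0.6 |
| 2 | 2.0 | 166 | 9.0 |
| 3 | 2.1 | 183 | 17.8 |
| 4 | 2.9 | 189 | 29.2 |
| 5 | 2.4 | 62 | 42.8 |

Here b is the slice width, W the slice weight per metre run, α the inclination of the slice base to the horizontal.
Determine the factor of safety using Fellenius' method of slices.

Ordinary method of slices: FS = Σ[c'·Δl_i + (W_i cosα_i)·tanφ'] / Σ W_i sinα_i, with Δl_i = b_i / cosα_i.
Slice 1: Δl = 2.6/cos(-0.6°) = 2.600 m; N'_1 = 84·cos(-0.6°) = 84.0; c'Δl = 17.16; W sinα = -0.9
Slice 2: Δl = 2.0/cos9.0° = 2.025 m; N'_2 = 166·cos9.0° = 164.0; c'Δl = 13.36; W sinα = 26.0
Slice 3: Δl = 2.1/cos17.8° = 2.206 m; N'_3 = 183·cos17.8° = 174.2; c'Δl = 14.56; W sinα = 55.9
Slice 4: Δl = 2.9/cos29.2° = 3.322 m; N'_4 = 189·cos29.2° = 165.0; c'Δl = 21.93; W sinα = 92.2
Slice 5: Δl = 2.4/cos42.8° = 3.271 m; N'_5 = 62·cos42.8° = 45.5; c'Δl = 21.59; W sinα = 42.1
Σc'Δl = 88.6 kN/m; ΣN' = 632.7 kN/m; ΣW sinα = 215.4 kN/m
Resisting = 88.6 + 632.7·tan25.2° = 88.6 + 297.7 = 386.3 kN/m
FS = 386.3 / 215.4 = 1.794

FS = 1.79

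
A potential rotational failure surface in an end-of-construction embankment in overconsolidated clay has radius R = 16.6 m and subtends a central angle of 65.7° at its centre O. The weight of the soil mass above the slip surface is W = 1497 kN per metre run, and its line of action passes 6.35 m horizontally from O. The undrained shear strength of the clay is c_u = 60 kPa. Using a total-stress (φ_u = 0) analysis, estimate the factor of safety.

FS = 1.99

Taking moments about the centre O, the resisting moment is provided by the undrained shear strength acting along the arc:
Arc length L_a = R·θ = 16.6·(65.7°·π/180) = 16.6·1.1467 = 19.03 m
M_R = c_u·L_a·R = 60·19.03·16.6 = 18958.8 kN·m/m
M_D = W·d = 1497·6.35 = 9505.9 kN·m/m
FS = M_R / M_D = 18958.8 / 9505.9 = 1.994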